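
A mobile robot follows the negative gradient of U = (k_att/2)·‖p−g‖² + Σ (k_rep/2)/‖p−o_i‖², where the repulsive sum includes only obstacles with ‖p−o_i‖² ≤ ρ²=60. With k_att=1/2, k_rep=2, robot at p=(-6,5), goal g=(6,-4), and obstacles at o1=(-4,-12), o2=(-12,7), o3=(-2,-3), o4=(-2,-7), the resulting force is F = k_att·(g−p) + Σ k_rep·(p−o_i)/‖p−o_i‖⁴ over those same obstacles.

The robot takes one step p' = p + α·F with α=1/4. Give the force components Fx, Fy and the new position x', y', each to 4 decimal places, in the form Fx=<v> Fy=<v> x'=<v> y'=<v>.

F_att = 1/2·(g−p) = 1/2·(12,-9) = (6.0000,-4.5000)
o1: d²=293 > ρ²=60 → inactive
o2: d²=40 ≤ ρ²=60; F_rep = 2·(6,-2)/40² = (0.0075,-0.0025)
o3: d²=80 > ρ²=60 → inactive
o4: d²=160 > ρ²=60 → inactive
F = F_att + ΣF_rep = (6.0075,-4.5025)
p' = p + 1/4·F = (-4.4981,3.8744)

Fx=6.0075 Fy=-4.5025 x'=-4.4981 y'=3.8744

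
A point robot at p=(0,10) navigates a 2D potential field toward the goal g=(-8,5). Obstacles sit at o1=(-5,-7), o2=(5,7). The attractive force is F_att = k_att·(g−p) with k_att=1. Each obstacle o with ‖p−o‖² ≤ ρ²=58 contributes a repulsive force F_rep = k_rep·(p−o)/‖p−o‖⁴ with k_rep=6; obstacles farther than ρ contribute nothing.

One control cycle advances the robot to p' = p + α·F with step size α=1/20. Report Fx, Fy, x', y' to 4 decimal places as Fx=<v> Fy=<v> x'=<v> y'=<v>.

Fx=-8.0260 Fy=-4.9844 x'=-0.4013 y'=9.7508

F_att = 1·(g−p) = 1·(-8,-5) = (-8.0000,-5.0000)
o1: d²=314 > ρ²=58 → inactive
o2: d²=34 ≤ ρ²=58; F_rep = 6·(-5,3)/34² = (-0.0260,0.0156)
F = F_att + ΣF_rep = (-8.0260,-4.9844)
p' = p + 1/20·F = (-0.4013,9.7508)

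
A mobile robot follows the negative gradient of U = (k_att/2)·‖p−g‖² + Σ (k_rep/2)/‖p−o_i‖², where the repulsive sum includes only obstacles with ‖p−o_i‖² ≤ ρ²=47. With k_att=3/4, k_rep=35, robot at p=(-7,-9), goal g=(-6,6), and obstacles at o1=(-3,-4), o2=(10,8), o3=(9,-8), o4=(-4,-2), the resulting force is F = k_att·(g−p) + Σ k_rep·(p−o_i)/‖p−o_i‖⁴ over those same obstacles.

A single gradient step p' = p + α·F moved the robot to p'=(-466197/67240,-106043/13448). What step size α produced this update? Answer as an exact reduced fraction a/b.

α = 1/10

F_att = 3/4·(g−p) = 3/4·(1,15) = (0.7500,11.2500)
o1: d²=41 ≤ ρ²=47; F_rep = 35·(-4,-5)/41² = (-0.0833,-0.1041)
o2: d²=578 > ρ²=47 → inactive
o3: d²=257 > ρ²=47 → inactive
o4: d²=58 > ρ²=47 → inactive
F = F_att + ΣF_rep = (0.6667,11.1459)
Δp = p'−p = (0.0667,1.1146); α = Δx/Fx = (4483/67240) / (4483/6724) = 1/10
check: Δy/Fy = (14989/13448) / (74945/6724) = 1/10 ✓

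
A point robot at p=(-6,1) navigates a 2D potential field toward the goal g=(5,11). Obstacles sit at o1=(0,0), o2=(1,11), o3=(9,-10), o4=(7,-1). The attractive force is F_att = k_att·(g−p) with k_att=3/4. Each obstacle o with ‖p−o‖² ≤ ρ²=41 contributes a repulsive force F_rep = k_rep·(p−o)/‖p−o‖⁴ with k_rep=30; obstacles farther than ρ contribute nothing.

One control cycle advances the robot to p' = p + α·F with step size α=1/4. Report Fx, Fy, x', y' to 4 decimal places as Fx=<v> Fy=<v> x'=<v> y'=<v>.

Fx=8.1185 Fy=7.5219 x'=-3.9704 y'=2.8805

F_att = 3/4·(g−p) = 3/4·(11,10) = (8.2500,7.5000)
o1: d²=37 ≤ ρ²=41; F_rep = 30·(-6,1)/37² = (-0.1315,0.0219)
o2: d²=149 > ρ²=41 → inactive
o3: d²=346 > ρ²=41 → inactive
o4: d²=173 > ρ²=41 → inactive
F = F_att + ΣF_rep = (8.1185,7.5219)
p' = p + 1/4·F = (-3.9704,2.8805)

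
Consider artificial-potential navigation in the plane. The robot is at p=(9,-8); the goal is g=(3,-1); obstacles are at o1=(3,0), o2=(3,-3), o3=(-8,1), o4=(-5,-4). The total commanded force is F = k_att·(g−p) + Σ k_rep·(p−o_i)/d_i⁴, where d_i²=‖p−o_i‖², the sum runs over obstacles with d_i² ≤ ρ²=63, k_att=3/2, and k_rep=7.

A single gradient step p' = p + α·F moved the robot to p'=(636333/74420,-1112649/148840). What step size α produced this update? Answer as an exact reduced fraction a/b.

F_att = 3/2·(g−p) = 3/2·(-6,7) = (-9.0000,10.5000)
o1: d²=100 > ρ²=63 → inactive
o2: d²=61 ≤ ρ²=63; F_rep = 7·(6,-5)/61² = (0.0113,-0.0094)
o3: d²=370 > ρ²=63 → inactive
o4: d²=212 > ρ²=63 → inactive
F = F_att + ΣF_rep = (-8.9887,10.4906)
Δp = p'−p = (-0.4494,0.5245); α = Δx/Fx = (-33447/74420) / (-33447/3721) = 1/20
check: Δy/Fy = (78071/148840) / (78071/7442) = 1/20 ✓

α = 1/20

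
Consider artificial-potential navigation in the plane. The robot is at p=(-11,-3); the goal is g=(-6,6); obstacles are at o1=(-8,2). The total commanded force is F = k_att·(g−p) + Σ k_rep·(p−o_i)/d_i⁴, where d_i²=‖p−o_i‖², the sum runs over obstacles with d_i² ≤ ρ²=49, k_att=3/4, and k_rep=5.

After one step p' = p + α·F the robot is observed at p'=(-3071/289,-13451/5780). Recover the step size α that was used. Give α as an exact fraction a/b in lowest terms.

α = 1/10

F_att = 3/4·(g−p) = 3/4·(5,9) = (3.7500,6.7500)
o1: d²=34 ≤ ρ²=49; F_rep = 5·(-3,-5)/34² = (-0.0130,-0.0216)
F = F_att + ΣF_rep = (3.7370,6.7284)
Δp = p'−p = (0.3737,0.6728); α = Δx/Fx = (108/289) / (1080/289) = 1/10
check: Δy/Fy = (3889/5780) / (3889/578) = 1/10 ✓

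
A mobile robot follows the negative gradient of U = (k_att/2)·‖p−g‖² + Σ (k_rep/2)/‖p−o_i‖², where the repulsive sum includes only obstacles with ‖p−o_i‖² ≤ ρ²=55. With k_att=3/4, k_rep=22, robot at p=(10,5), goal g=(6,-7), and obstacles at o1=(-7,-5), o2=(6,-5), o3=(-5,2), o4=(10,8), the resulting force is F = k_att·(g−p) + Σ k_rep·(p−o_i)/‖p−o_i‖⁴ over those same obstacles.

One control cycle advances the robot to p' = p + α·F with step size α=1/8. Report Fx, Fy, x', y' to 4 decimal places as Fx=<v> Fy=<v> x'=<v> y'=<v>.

F_att = 3/4·(g−p) = 3/4·(-4,-12) = (-3.0000,-9.0000)
o1: d²=389 > ρ²=55 → inactive
o2: d²=116 > ρ²=55 → inactive
o3: d²=234 > ρ²=55 → inactive
o4: d²=9 ≤ ρ²=55; F_rep = 22·(0,-3)/9² = (0.0000,-0.8148)
F = F_att + ΣF_rep = (-3.0000,-9.8148)
p' = p + 1/8·F = (9.6250,3.7731)

Fx=-3.0000 Fy=-9.8148 x'=9.6250 y'=3.7731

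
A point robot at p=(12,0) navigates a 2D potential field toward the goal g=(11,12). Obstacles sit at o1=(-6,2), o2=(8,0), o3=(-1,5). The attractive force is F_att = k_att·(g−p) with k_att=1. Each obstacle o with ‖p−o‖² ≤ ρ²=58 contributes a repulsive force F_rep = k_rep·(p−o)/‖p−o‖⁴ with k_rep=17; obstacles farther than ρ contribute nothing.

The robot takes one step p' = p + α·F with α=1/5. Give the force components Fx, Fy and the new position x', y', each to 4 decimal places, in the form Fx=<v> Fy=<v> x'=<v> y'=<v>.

F_att = 1·(g−p) = 1·(-1,12) = (-1.0000,12.0000)
o1: d²=328 > ρ²=58 → inactive
o2: d²=16 ≤ ρ²=58; F_rep = 17·(4,0)/16² = (0.2656,0.0000)
o3: d²=194 > ρ²=58 → inactive
F = F_att + ΣF_rep = (-0.7344,12.0000)
p' = p + 1/5·F = (11.8531,2.4000)

Fx=-0.7344 Fy=12.0000 x'=11.8531 y'=2.4000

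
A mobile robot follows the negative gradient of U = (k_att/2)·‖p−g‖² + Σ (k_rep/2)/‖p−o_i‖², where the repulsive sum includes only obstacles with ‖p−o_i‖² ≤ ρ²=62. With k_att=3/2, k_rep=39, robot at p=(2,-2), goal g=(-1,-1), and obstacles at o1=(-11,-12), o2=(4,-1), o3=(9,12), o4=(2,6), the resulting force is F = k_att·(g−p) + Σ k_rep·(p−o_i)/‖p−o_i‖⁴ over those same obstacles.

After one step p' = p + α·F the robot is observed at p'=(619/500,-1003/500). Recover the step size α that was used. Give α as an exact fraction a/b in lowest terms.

α = 1/10

F_att = 3/2·(g−p) = 3/2·(-3,1) = (-4.5000,1.5000)
o1: d²=269 > ρ²=62 → inactive
o2: d²=5 ≤ ρ²=62; F_rep = 39·(-2,-1)/5² = (-3.1200,-1.5600)
o3: d²=245 > ρ²=62 → inactive
o4: d²=64 > ρ²=62 → inactive
F = F_att + ΣF_rep = (-7.6200,-0.0600)
Δp = p'−p = (-0.7620,-0.0060); α = Δx/Fx = (-381/500) / (-381/50) = 1/10
check: Δy/Fy = (-3/500) / (-3/50) = 1/10 ✓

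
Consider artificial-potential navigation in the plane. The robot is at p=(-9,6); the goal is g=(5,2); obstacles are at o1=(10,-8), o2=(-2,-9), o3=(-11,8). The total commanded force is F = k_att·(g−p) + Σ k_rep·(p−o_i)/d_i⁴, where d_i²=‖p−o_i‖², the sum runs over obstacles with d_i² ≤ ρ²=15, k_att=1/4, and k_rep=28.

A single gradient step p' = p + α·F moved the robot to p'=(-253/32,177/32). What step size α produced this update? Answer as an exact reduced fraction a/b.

α = 1/4

F_att = 1/4·(g−p) = 1/4·(14,-4) = (3.5000,-1.0000)
o1: d²=557 > ρ²=15 → inactive
o2: d²=274 > ρ²=15 → inactive
o3: d²=8 ≤ ρ²=15; F_rep = 28·(2,-2)/8² = (0.8750,-0.8750)
F = F_att + ΣF_rep = (4.3750,-1.8750)
Δp = p'−p = (1.0938,-0.4688); α = Δx/Fx = (35/32) / (35/8) = 1/4
check: Δy/Fy = (-15/32) / (-15/8) = 1/4 ✓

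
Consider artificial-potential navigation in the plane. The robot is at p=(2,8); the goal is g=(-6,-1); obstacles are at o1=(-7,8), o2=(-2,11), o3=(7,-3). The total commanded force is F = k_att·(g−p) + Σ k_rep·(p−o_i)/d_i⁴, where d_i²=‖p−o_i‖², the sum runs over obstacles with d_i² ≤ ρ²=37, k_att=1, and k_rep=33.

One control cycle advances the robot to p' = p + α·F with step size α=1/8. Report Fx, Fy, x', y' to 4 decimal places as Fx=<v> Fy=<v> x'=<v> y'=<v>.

F_att = 1·(g−p) = 1·(-8,-9) = (-8.0000,-9.0000)
o1: d²=81 > ρ²=37 → inactive
o2: d²=25 ≤ ρ²=37; F_rep = 33·(4,-3)/25² = (0.2112,-0.1584)
o3: d²=146 > ρ²=37 → inactive
F = F_att + ΣF_rep = (-7.7888,-9.1584)
p' = p + 1/8·F = (1.0264,6.8552)

Fx=-7.7888 Fy=-9.1584 x'=1.0264 y'=6.8552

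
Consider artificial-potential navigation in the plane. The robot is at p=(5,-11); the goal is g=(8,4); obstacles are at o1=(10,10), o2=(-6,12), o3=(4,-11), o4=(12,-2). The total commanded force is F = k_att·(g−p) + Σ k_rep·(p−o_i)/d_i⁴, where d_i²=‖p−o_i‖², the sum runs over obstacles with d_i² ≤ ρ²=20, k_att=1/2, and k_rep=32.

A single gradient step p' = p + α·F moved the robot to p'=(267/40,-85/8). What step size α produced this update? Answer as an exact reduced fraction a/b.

α = 1/20

F_att = 1/2·(g−p) = 1/2·(3,15) = (1.5000,7.5000)
o1: d²=466 > ρ²=20 → inactive
o2: d²=650 > ρ²=20 → inactive
o3: d²=1 ≤ ρ²=20; F_rep = 32·(1,0)/1² = (32.0000,0.0000)
o4: d²=130 > ρ²=20 → inactive
F = F_att + ΣF_rep = (33.5000,7.5000)
Δp = p'−p = (1.6750,0.3750); α = Δx/Fx = (67/40) / (67/2) = 1/20
check: Δy/Fy = (3/8) / (15/2) = 1/20 ✓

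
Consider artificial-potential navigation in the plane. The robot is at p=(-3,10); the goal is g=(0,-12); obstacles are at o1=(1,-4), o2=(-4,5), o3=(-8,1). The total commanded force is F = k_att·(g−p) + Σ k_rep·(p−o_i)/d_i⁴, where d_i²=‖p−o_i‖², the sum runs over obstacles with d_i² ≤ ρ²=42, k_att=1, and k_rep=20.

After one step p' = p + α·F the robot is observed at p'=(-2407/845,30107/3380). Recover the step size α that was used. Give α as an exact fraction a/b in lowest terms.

α = 1/20

F_att = 1·(g−p) = 1·(3,-22) = (3.0000,-22.0000)
o1: d²=212 > ρ²=42 → inactive
o2: d²=26 ≤ ρ²=42; F_rep = 20·(1,5)/26² = (0.0296,0.1479)
o3: d²=106 > ρ²=42 → inactive
F = F_att + ΣF_rep = (3.0296,-21.8521)
Δp = p'−p = (0.1515,-1.0926); α = Δx/Fx = (128/845) / (512/169) = 1/20
check: Δy/Fy = (-3693/3380) / (-3693/169) = 1/20 ✓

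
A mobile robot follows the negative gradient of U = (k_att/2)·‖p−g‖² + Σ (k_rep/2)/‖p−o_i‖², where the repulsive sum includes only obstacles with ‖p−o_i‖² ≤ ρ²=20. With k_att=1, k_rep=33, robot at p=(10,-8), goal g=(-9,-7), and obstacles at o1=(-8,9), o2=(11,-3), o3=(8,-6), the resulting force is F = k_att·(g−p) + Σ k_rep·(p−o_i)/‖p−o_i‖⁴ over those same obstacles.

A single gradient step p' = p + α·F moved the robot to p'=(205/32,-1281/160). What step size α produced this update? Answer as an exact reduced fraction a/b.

F_att = 1·(g−p) = 1·(-19,1) = (-19.0000,1.0000)
o1: d²=613 > ρ²=20 → inactive
o2: d²=26 > ρ²=20 → inactive
o3: d²=8 ≤ ρ²=20; F_rep = 33·(2,-2)/8² = (1.0312,-1.0312)
F = F_att + ΣF_rep = (-17.9688,-0.0312)
Δp = p'−p = (-3.5938,-0.0063); α = Δx/Fx = (-115/32) / (-575/32) = 1/5
check: Δy/Fy = (-1/160) / (-1/32) = 1/5 ✓

α = 1/5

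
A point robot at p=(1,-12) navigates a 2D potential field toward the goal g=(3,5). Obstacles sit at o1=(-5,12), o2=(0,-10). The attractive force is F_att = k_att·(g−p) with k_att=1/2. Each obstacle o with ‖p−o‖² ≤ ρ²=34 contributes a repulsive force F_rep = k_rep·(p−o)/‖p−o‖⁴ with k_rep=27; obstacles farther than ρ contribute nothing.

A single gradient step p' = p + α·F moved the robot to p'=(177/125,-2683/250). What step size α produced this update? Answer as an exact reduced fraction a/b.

α = 1/5

F_att = 1/2·(g−p) = 1/2·(2,17) = (1.0000,8.5000)
o1: d²=612 > ρ²=34 → inactive
o2: d²=5 ≤ ρ²=34; F_rep = 27·(1,-2)/5² = (1.0800,-2.1600)
F = F_att + ΣF_rep = (2.0800,6.3400)
Δp = p'−p = (0.4160,1.2680); α = Δx/Fx = (52/125) / (52/25) = 1/5
check: Δy/Fy = (317/250) / (317/50) = 1/5 ✓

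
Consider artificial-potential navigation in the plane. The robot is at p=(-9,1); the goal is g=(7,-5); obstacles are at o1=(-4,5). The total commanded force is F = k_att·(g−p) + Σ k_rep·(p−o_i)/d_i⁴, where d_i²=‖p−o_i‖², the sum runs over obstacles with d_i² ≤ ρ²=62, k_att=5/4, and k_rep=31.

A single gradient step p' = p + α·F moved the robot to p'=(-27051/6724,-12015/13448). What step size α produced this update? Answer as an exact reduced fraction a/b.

α = 1/4

F_att = 5/4·(g−p) = 5/4·(16,-6) = (20.0000,-7.5000)
o1: d²=41 ≤ ρ²=62; F_rep = 31·(-5,-4)/41² = (-0.0922,-0.0738)
F = F_att + ΣF_rep = (19.9078,-7.5738)
Δp = p'−p = (4.9769,-1.8934); α = Δx/Fx = (33465/6724) / (33465/1681) = 1/4
check: Δy/Fy = (-25463/13448) / (-25463/3362) = 1/4 ✓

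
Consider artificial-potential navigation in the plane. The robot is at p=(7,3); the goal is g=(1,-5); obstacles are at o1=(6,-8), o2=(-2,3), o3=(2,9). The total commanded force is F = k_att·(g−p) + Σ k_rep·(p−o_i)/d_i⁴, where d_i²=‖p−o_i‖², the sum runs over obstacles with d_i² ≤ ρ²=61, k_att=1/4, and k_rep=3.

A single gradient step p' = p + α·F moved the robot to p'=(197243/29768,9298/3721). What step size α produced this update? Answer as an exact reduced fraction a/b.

α = 1/4

F_att = 1/4·(g−p) = 1/4·(-6,-8) = (-1.5000,-2.0000)
o1: d²=122 > ρ²=61 → inactive
o2: d²=81 > ρ²=61 → inactive
o3: d²=61 ≤ ρ²=61; F_rep = 3·(5,-6)/61² = (0.0040,-0.0048)
F = F_att + ΣF_rep = (-1.4960,-2.0048)
Δp = p'−p = (-0.3740,-0.5012); α = Δx/Fx = (-11133/29768) / (-11133/7442) = 1/4
check: Δy/Fy = (-1865/3721) / (-7460/3721) = 1/4 ✓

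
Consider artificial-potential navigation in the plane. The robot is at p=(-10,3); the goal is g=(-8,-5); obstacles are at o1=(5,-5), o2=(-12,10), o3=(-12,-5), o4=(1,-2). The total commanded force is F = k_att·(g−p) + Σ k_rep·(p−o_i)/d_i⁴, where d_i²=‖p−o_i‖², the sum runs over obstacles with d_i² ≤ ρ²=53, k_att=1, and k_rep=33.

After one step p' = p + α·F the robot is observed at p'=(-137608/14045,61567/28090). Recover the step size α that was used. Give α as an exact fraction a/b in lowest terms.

F_att = 1·(g−p) = 1·(2,-8) = (2.0000,-8.0000)
o1: d²=289 > ρ²=53 → inactive
o2: d²=53 ≤ ρ²=53; F_rep = 33·(2,-7)/53² = (0.0235,-0.0822)
o3: d²=68 > ρ²=53 → inactive
o4: d²=146 > ρ²=53 → inactive
F = F_att + ΣF_rep = (2.0235,-8.0822)
Δp = p'−p = (0.2023,-0.8082); α = Δx/Fx = (2842/14045) / (5684/2809) = 1/10
check: Δy/Fy = (-22703/28090) / (-22703/2809) = 1/10 ✓

α = 1/10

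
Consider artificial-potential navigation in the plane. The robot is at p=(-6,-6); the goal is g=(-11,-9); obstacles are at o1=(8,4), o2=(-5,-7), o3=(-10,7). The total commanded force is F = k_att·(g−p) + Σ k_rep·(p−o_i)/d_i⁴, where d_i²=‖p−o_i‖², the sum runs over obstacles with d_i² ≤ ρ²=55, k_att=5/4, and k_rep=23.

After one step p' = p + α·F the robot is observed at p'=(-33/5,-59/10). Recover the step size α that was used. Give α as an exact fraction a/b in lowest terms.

F_att = 5/4·(g−p) = 5/4·(-5,-3) = (-6.2500,-3.7500)
o1: d²=296 > ρ²=55 → inactive
o2: d²=2 ≤ ρ²=55; F_rep = 23·(-1,1)/2² = (-5.7500,5.7500)
o3: d²=185 > ρ²=55 → inactive
F = F_att + ΣF_rep = (-12.0000,2.0000)
Δp = p'−p = (-0.6000,0.1000); α = Δx/Fx = (-3/5) / (-12) = 1/20
check: Δy/Fy = (1/10) / (2) = 1/20 ✓

α = 1/20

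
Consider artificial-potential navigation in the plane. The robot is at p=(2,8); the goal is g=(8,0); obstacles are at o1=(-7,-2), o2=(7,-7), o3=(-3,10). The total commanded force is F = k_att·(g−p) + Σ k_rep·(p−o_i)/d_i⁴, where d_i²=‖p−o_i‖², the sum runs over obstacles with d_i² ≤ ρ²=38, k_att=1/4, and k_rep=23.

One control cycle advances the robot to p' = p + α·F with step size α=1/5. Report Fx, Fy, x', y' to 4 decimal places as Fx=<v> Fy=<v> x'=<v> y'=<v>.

F_att = 1/4·(g−p) = 1/4·(6,-8) = (1.5000,-2.0000)
o1: d²=181 > ρ²=38 → inactive
o2: d²=250 > ρ²=38 → inactive
o3: d²=29 ≤ ρ²=38; F_rep = 23·(5,-2)/29² = (0.1367,-0.0547)
F = F_att + ΣF_rep = (1.6367,-2.0547)
p' = p + 1/5·F = (2.3273,7.5891)

Fx=1.6367 Fy=-2.0547 x'=2.3273 y'=7.5891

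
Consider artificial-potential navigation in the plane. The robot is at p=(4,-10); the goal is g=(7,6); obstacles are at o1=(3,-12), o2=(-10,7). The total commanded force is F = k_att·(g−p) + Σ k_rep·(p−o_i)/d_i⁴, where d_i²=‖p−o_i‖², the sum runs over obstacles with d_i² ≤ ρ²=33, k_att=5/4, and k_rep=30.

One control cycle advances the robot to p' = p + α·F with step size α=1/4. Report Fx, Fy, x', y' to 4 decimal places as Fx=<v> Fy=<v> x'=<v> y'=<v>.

F_att = 5/4·(g−p) = 5/4·(3,16) = (3.7500,20.0000)
o1: d²=5 ≤ ρ²=33; F_rep = 30·(1,2)/5² = (1.2000,2.4000)
o2: d²=485 > ρ²=33 → inactive
F = F_att + ΣF_rep = (4.9500,22.4000)
p' = p + 1/4·F = (5.2375,-4.4000)

Fx=4.9500 Fy=22.4000 x'=5.2375 y'=-4.4000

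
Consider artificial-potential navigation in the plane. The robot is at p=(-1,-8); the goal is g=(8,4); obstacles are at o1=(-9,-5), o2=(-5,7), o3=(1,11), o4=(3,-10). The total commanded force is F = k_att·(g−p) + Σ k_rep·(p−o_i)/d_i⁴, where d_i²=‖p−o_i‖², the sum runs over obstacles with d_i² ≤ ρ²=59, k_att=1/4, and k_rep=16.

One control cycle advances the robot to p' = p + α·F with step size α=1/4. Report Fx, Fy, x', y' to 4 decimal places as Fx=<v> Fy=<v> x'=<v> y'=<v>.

Fx=2.0900 Fy=3.0800 x'=-0.4775 y'=-7.2300

F_att = 1/4·(g−p) = 1/4·(9,12) = (2.2500,3.0000)
o1: d²=73 > ρ²=59 → inactive
o2: d²=241 > ρ²=59 → inactive
o3: d²=365 > ρ²=59 → inactive
o4: d²=20 ≤ ρ²=59; F_rep = 16·(-4,2)/20² = (-0.1600,0.0800)
F = F_att + ΣF_rep = (2.0900,3.0800)
p' = p + 1/4·F = (-0.4775,-7.2300)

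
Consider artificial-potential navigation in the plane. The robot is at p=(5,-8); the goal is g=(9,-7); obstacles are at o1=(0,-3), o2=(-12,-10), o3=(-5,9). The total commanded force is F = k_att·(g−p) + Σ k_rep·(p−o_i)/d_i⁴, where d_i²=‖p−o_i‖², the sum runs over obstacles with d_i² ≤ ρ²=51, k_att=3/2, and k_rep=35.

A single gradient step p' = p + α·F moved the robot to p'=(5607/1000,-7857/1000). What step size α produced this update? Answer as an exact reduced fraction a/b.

F_att = 3/2·(g−p) = 3/2·(4,1) = (6.0000,1.5000)
o1: d²=50 ≤ ρ²=51; F_rep = 35·(5,-5)/50² = (0.0700,-0.0700)
o2: d²=293 > ρ²=51 → inactive
o3: d²=389 > ρ²=51 → inactive
F = F_att + ΣF_rep = (6.0700,1.4300)
Δp = p'−p = (0.6070,0.1430); α = Δx/Fx = (607/1000) / (607/100) = 1/10
check: Δy/Fy = (143/1000) / (143/100) = 1/10 ✓

α = 1/10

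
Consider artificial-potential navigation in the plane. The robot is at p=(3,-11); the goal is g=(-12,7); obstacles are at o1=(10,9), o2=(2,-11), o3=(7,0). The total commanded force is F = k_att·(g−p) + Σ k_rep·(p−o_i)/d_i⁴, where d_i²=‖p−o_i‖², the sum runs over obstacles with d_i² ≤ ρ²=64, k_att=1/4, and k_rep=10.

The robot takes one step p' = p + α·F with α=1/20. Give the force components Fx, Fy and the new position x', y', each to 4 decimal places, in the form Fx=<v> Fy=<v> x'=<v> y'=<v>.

Fx=6.2500 Fy=4.5000 x'=3.3125 y'=-10.7750

F_att = 1/4·(g−p) = 1/4·(-15,18) = (-3.7500,4.5000)
o1: d²=449 > ρ²=64 → inactive
o2: d²=1 ≤ ρ²=64; F_rep = 10·(1,0)/1² = (10.0000,0.0000)
o3: d²=137 > ρ²=64 → inactive
F = F_att + ΣF_rep = (6.2500,4.5000)
p' = p + 1/20·F = (3.3125,-10.7750)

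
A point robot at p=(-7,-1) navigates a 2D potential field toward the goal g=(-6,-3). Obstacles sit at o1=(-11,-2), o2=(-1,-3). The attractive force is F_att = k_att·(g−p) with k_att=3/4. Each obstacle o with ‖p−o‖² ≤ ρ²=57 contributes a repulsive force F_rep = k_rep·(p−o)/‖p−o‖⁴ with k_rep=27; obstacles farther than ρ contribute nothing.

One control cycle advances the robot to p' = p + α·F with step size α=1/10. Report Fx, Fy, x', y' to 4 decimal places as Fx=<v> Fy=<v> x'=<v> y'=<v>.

Fx=1.0225 Fy=-1.3728 x'=-6.8978 y'=-1.1373

F_att = 3/4·(g−p) = 3/4·(1,-2) = (0.7500,-1.5000)
o1: d²=17 ≤ ρ²=57; F_rep = 27·(4,1)/17² = (0.3737,0.0934)
o2: d²=40 ≤ ρ²=57; F_rep = 27·(-6,2)/40² = (-0.1013,0.0338)
F = F_att + ΣF_rep = (1.0225,-1.3728)
p' = p + 1/10·F = (-6.8978,-1.1373)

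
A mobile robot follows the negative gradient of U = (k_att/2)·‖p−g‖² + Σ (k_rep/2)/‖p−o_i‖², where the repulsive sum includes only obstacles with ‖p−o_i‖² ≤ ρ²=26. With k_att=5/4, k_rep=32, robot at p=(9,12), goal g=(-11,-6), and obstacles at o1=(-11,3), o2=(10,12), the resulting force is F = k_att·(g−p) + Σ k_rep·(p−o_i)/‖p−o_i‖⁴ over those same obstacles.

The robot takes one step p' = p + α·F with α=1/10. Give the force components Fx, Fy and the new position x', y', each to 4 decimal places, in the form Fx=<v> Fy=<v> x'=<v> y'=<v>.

F_att = 5/4·(g−p) = 5/4·(-20,-18) = (-25.0000,-22.5000)
o1: d²=481 > ρ²=26 → inactive
o2: d²=1 ≤ ρ²=26; F_rep = 32·(-1,0)/1² = (-32.0000,0.0000)
F = F_att + ΣF_rep = (-57.0000,-22.5000)
p' = p + 1/10·F = (3.3000,9.7500)

Fx=-57.0000 Fy=-22.5000 x'=3.3000 y'=9.7500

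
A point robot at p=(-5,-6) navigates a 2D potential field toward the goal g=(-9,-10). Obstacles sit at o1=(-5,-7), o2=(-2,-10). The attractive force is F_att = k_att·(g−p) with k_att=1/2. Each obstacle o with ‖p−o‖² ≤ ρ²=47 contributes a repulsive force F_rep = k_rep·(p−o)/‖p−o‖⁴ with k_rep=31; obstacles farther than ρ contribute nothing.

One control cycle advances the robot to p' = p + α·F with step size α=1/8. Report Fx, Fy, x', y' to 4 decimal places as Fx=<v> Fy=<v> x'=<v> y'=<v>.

Fx=-2.1488 Fy=29.1984 x'=-5.2686 y'=-2.3502

F_att = 1/2·(g−p) = 1/2·(-4,-4) = (-2.0000,-2.0000)
o1: d²=1 ≤ ρ²=47; F_rep = 31·(0,1)/1² = (0.0000,31.0000)
o2: d²=25 ≤ ρ²=47; F_rep = 31·(-3,4)/25² = (-0.1488,0.1984)
F = F_att + ΣF_rep = (-2.1488,29.1984)
p' = p + 1/8·F = (-5.2686,-2.3502)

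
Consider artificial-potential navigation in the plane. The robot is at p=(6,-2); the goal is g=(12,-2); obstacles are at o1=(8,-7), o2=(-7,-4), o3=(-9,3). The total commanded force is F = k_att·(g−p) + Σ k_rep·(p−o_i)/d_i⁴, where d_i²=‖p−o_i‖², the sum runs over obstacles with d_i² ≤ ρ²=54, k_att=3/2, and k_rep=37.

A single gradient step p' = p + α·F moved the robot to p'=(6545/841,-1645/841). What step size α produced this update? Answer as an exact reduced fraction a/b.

α = 1/5

F_att = 3/2·(g−p) = 3/2·(6,0) = (9.0000,0.0000)
o1: d²=29 ≤ ρ²=54; F_rep = 37·(-2,5)/29² = (-0.0880,0.2200)
o2: d²=173 > ρ²=54 → inactive
o3: d²=250 > ρ²=54 → inactive
F = F_att + ΣF_rep = (8.9120,0.2200)
Δp = p'−p = (1.7824,0.0440); α = Δx/Fx = (1499/841) / (7495/841) = 1/5
check: Δy/Fy = (37/841) / (185/841) = 1/5 ✓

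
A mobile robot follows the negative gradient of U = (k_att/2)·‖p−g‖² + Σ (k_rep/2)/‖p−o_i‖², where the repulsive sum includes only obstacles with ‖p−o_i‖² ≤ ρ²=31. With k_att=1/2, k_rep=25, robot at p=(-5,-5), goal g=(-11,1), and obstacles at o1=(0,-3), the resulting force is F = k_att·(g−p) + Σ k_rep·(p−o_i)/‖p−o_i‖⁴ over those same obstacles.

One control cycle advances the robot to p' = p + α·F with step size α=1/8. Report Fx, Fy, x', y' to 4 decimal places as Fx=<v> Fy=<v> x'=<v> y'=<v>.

Fx=-3.1486 Fy=2.9405 x'=-5.3936 y'=-4.6324

F_att = 1/2·(g−p) = 1/2·(-6,6) = (-3.0000,3.0000)
o1: d²=29 ≤ ρ²=31; F_rep = 25·(-5,-2)/29² = (-0.1486,-0.0595)
F = F_att + ΣF_rep = (-3.1486,2.9405)
p' = p + 1/8·F = (-5.3936,-4.6324)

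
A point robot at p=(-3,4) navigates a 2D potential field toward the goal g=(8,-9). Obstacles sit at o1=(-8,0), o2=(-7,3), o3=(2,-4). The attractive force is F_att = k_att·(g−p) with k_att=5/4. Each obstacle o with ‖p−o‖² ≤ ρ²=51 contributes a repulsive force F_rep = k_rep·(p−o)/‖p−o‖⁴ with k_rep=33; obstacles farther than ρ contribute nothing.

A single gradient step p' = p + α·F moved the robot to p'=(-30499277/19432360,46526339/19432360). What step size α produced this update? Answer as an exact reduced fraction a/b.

F_att = 5/4·(g−p) = 5/4·(11,-13) = (13.7500,-16.2500)
o1: d²=41 ≤ ρ²=51; F_rep = 33·(5,4)/41² = (0.0982,0.0785)
o2: d²=17 ≤ ρ²=51; F_rep = 33·(4,1)/17² = (0.4567,0.1142)
o3: d²=89 > ρ²=51 → inactive
F = F_att + ΣF_rep = (14.3049,-16.0573)
Δp = p'−p = (1.4305,-1.6057); α = Δx/Fx = (27797803/19432360) / (27797803/1943236) = 1/10
check: Δy/Fy = (-31203101/19432360) / (-31203101/1943236) = 1/10 ✓

α = 1/10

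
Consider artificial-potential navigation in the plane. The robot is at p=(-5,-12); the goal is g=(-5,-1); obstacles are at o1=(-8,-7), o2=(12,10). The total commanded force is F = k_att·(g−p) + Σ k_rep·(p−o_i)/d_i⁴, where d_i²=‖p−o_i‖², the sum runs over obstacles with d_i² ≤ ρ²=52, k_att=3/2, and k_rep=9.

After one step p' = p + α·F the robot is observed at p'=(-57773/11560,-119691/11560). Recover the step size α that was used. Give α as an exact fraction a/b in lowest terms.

α = 1/10

F_att = 3/2·(g−p) = 3/2·(0,11) = (0.0000,16.5000)
o1: d²=34 ≤ ρ²=52; F_rep = 9·(3,-5)/34² = (0.0234,-0.0389)
o2: d²=773 > ρ²=52 → inactive
F = F_att + ΣF_rep = (0.0234,16.4611)
Δp = p'−p = (0.0023,1.6461); α = Δx/Fx = (27/11560) / (27/1156) = 1/10
check: Δy/Fy = (19029/11560) / (19029/1156) = 1/10 ✓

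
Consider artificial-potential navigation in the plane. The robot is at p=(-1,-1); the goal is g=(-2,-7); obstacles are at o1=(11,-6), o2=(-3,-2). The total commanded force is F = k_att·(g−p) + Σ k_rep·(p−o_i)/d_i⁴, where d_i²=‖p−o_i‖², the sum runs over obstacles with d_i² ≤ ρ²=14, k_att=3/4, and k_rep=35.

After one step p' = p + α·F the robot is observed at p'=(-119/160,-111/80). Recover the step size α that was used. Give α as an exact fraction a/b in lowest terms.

F_att = 3/4·(g−p) = 3/4·(-1,-6) = (-0.7500,-4.5000)
o1: d²=169 > ρ²=14 → inactive
o2: d²=5 ≤ ρ²=14; F_rep = 35·(2,1)/5² = (2.8000,1.4000)
F = F_att + ΣF_rep = (2.0500,-3.1000)
Δp = p'−p = (0.2562,-0.3875); α = Δx/Fx = (41/160) / (41/20) = 1/8
check: Δy/Fy = (-31/80) / (-31/10) = 1/8 ✓

α = 1/8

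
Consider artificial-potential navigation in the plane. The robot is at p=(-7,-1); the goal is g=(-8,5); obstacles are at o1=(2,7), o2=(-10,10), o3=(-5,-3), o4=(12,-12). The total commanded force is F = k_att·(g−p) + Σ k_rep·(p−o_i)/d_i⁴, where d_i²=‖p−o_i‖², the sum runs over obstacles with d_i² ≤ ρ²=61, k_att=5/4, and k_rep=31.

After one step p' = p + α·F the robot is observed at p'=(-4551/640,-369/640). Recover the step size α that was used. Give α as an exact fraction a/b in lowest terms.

α = 1/20

F_att = 5/4·(g−p) = 5/4·(-1,6) = (-1.2500,7.5000)
o1: d²=145 > ρ²=61 → inactive
o2: d²=130 > ρ²=61 → inactive
o3: d²=8 ≤ ρ²=61; F_rep = 31·(-2,2)/8² = (-0.9688,0.9688)
o4: d²=482 > ρ²=61 → inactive
F = F_att + ΣF_rep = (-2.2188,8.4688)
Δp = p'−p = (-0.1109,0.4234); α = Δx/Fx = (-71/640) / (-71/32) = 1/20
check: Δy/Fy = (271/640) / (271/32) = 1/20 ✓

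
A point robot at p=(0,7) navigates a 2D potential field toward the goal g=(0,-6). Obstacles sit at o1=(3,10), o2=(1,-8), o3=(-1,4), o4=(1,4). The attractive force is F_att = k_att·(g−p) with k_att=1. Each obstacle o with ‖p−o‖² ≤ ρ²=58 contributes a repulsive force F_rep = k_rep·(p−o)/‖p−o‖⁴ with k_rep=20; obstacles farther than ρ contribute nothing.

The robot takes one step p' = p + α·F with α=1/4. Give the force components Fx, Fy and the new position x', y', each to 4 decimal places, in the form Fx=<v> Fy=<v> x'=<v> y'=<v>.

F_att = 1·(g−p) = 1·(0,-13) = (0.0000,-13.0000)
o1: d²=18 ≤ ρ²=58; F_rep = 20·(-3,-3)/18² = (-0.1852,-0.1852)
o2: d²=226 > ρ²=58 → inactive
o3: d²=10 ≤ ρ²=58; F_rep = 20·(1,3)/10² = (0.2000,0.6000)
o4: d²=10 ≤ ρ²=58; F_rep = 20·(-1,3)/10² = (-0.2000,0.6000)
F = F_att + ΣF_rep = (-0.1852,-11.9852)
p' = p + 1/4·F = (-0.0463,4.0037)

Fx=-0.1852 Fy=-11.9852 x'=-0.0463 y'=4.0037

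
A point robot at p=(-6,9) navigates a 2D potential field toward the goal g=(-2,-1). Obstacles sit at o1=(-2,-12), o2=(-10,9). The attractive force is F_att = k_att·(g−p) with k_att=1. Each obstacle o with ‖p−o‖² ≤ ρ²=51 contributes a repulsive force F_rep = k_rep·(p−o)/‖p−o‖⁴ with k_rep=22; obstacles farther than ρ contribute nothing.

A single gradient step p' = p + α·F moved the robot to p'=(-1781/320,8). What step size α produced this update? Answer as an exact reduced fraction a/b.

F_att = 1·(g−p) = 1·(4,-10) = (4.0000,-10.0000)
o1: d²=457 > ρ²=51 → inactive
o2: d²=16 ≤ ρ²=51; F_rep = 22·(4,0)/16² = (0.3438,0.0000)
F = F_att + ΣF_rep = (4.3438,-10.0000)
Δp = p'−p = (0.4344,-1.0000); α = Δx/Fx = (139/320) / (139/32) = 1/10
check: Δy/Fy = (-1) / (-10) = 1/10 ✓

α = 1/10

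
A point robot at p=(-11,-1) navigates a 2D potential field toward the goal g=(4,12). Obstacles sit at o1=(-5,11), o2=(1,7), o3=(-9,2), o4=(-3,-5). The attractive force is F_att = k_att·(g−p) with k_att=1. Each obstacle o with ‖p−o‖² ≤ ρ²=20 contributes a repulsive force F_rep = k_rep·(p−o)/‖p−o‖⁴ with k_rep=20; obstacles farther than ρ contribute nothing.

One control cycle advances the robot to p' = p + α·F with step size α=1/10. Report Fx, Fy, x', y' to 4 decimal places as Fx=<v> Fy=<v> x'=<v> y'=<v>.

Fx=14.7633 Fy=12.6450 x'=-9.5237 y'=0.2645

F_att = 1·(g−p) = 1·(15,13) = (15.0000,13.0000)
o1: d²=180 > ρ²=20 → inactive
o2: d²=208 > ρ²=20 → inactive
o3: d²=13 ≤ ρ²=20; F_rep = 20·(-2,-3)/13² = (-0.2367,-0.3550)
o4: d²=80 > ρ²=20 → inactive
F = F_att + ΣF_rep = (14.7633,12.6450)
p' = p + 1/10·F = (-9.5237,0.2645)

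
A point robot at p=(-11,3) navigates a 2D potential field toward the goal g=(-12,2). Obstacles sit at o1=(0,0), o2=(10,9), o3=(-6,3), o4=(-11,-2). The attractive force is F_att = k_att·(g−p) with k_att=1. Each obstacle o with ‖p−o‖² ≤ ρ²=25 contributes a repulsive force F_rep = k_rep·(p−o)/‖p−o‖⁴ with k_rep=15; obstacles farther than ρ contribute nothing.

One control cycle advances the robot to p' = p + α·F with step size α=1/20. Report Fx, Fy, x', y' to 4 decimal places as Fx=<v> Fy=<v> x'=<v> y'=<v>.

F_att = 1·(g−p) = 1·(-1,-1) = (-1.0000,-1.0000)
o1: d²=130 > ρ²=25 → inactive
o2: d²=477 > ρ²=25 → inactive
o3: d²=25 ≤ ρ²=25; F_rep = 15·(-5,0)/25² = (-0.1200,0.0000)
o4: d²=25 ≤ ρ²=25; F_rep = 15·(0,5)/25² = (0.0000,0.1200)
F = F_att + ΣF_rep = (-1.1200,-0.8800)
p' = p + 1/20·F = (-11.0560,2.9560)

Fx=-1.1200 Fy=-0.8800 x'=-11.0560 y'=2.9560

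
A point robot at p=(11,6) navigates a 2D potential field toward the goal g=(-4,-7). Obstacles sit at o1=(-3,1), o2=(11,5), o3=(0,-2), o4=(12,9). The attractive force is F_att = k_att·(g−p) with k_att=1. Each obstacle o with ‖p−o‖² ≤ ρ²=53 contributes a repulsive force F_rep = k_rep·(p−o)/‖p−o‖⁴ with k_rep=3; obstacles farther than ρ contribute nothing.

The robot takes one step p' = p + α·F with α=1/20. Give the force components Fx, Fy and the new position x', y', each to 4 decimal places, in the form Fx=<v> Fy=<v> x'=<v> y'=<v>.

Fx=-15.0300 Fy=-10.0900 x'=10.2485 y'=5.4955

F_att = 1·(g−p) = 1·(-15,-13) = (-15.0000,-13.0000)
o1: d²=221 > ρ²=53 → inactive
o2: d²=1 ≤ ρ²=53; F_rep = 3·(0,1)/1² = (0.0000,3.0000)
o3: d²=185 > ρ²=53 → inactive
o4: d²=10 ≤ ρ²=53; F_rep = 3·(-1,-3)/10² = (-0.0300,-0.0900)
F = F_att + ΣF_rep = (-15.0300,-10.0900)
p' = p + 1/20·F = (10.2485,5.4955)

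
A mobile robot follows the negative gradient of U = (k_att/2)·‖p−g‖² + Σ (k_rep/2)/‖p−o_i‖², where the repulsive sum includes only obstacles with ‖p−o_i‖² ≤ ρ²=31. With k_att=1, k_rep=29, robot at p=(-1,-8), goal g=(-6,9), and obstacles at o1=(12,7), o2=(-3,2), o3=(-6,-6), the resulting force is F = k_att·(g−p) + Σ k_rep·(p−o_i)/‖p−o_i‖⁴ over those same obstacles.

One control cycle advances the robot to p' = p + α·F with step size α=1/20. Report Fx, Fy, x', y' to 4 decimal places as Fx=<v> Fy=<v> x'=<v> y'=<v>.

F_att = 1·(g−p) = 1·(-5,17) = (-5.0000,17.0000)
o1: d²=394 > ρ²=31 → inactive
o2: d²=104 > ρ²=31 → inactive
o3: d²=29 ≤ ρ²=31; F_rep = 29·(5,-2)/29² = (0.1724,-0.0690)
F = F_att + ΣF_rep = (-4.8276,16.9310)
p' = p + 1/20·F = (-1.2414,-7.1534)

Fx=-4.8276 Fy=16.9310 x'=-1.2414 y'=-7.1534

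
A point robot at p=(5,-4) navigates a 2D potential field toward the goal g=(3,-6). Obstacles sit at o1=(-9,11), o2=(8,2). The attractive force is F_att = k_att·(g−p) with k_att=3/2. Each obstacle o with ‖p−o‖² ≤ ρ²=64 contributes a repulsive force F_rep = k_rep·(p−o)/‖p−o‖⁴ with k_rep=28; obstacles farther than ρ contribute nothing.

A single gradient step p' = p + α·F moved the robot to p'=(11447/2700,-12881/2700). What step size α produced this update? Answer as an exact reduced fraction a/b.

α = 1/4

F_att = 3/2·(g−p) = 3/2·(-2,-2) = (-3.0000,-3.0000)
o1: d²=421 > ρ²=64 → inactive
o2: d²=45 ≤ ρ²=64; F_rep = 28·(-3,-6)/45² = (-0.0415,-0.0830)
F = F_att + ΣF_rep = (-3.0415,-3.0830)
Δp = p'−p = (-0.7604,-0.7707); α = Δx/Fx = (-2053/2700) / (-2053/675) = 1/4
check: Δy/Fy = (-2081/2700) / (-2081/675) = 1/4 ✓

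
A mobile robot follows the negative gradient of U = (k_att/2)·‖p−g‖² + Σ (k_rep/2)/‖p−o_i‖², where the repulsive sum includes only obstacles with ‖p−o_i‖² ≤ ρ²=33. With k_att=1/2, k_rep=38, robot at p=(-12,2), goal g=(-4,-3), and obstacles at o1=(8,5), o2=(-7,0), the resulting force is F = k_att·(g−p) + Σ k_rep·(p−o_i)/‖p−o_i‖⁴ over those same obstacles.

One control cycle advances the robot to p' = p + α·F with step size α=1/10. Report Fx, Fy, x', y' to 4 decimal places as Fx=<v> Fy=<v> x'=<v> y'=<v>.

Fx=3.7741 Fy=-2.4096 x'=-11.6226 y'=1.7590

F_att = 1/2·(g−p) = 1/2·(8,-5) = (4.0000,-2.5000)
o1: d²=409 > ρ²=33 → inactive
o2: d²=29 ≤ ρ²=33; F_rep = 38·(-5,2)/29² = (-0.2259,0.0904)
F = F_att + ΣF_rep = (3.7741,-2.4096)
p' = p + 1/10·F = (-11.6226,1.7590)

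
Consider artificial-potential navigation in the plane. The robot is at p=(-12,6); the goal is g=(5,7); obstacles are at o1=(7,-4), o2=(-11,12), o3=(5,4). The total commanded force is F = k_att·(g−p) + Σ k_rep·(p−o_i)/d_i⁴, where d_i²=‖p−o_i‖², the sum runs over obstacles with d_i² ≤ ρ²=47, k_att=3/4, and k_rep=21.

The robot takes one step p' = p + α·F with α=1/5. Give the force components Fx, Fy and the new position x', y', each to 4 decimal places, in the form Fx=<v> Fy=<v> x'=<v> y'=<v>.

F_att = 3/4·(g−p) = 3/4·(17,1) = (12.7500,0.7500)
o1: d²=461 > ρ²=47 → inactive
o2: d²=37 ≤ ρ²=47; F_rep = 21·(-1,-6)/37² = (-0.0153,-0.0920)
o3: d²=293 > ρ²=47 → inactive
F = F_att + ΣF_rep = (12.7347,0.6580)
p' = p + 1/5·F = (-9.4531,6.1316)

Fx=12.7347 Fy=0.6580 x'=-9.4531 y'=6.1316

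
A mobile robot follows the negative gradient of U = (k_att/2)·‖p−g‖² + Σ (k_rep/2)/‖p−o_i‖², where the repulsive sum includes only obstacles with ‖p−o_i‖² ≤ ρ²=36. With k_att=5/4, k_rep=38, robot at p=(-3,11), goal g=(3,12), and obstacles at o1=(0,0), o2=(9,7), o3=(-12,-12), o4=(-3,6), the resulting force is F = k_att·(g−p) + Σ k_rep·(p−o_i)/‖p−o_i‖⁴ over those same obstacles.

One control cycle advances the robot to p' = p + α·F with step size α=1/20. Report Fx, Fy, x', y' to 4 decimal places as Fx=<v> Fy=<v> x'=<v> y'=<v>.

F_att = 5/4·(g−p) = 5/4·(6,1) = (7.5000,1.2500)
o1: d²=130 > ρ²=36 → inactive
o2: d²=160 > ρ²=36 → inactive
o3: d²=610 > ρ²=36 → inactive
o4: d²=25 ≤ ρ²=36; F_rep = 38·(0,5)/25² = (0.0000,0.3040)
F = F_att + ΣF_rep = (7.5000,1.5540)
p' = p + 1/20·F = (-2.6250,11.0777)

Fx=7.5000 Fy=1.5540 x'=-2.6250 y'=11.0777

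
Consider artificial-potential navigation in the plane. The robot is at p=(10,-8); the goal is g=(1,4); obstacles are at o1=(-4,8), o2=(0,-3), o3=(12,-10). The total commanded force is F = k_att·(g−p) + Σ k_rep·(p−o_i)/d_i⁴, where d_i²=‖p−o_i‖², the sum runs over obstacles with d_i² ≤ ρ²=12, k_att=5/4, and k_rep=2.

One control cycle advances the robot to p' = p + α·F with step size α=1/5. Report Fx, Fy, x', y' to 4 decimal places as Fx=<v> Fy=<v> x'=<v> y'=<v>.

Fx=-11.3125 Fy=15.0625 x'=7.7375 y'=-4.9875

F_att = 5/4·(g−p) = 5/4·(-9,12) = (-11.2500,15.0000)
o1: d²=452 > ρ²=12 → inactive
o2: d²=125 > ρ²=12 → inactive
o3: d²=8 ≤ ρ²=12; F_rep = 2·(-2,2)/8² = (-0.0625,0.0625)
F = F_att + ΣF_rep = (-11.3125,15.0625)
p' = p + 1/5·F = (7.7375,-4.9875)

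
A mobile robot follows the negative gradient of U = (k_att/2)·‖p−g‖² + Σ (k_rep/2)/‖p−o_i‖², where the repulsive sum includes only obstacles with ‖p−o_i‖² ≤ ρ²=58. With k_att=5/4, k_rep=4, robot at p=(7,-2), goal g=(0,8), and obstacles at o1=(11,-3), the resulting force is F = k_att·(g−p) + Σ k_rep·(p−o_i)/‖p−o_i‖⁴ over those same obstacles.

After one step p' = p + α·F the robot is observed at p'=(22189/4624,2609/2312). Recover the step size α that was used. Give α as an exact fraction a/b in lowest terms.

F_att = 5/4·(g−p) = 5/4·(-7,10) = (-8.7500,12.5000)
o1: d²=17 ≤ ρ²=58; F_rep = 4·(-4,1)/17² = (-0.0554,0.0138)
F = F_att + ΣF_rep = (-8.8054,12.5138)
Δp = p'−p = (-2.2013,3.1285); α = Δx/Fx = (-10179/4624) / (-10179/1156) = 1/4
check: Δy/Fy = (7233/2312) / (7233/578) = 1/4 ✓

α = 1/4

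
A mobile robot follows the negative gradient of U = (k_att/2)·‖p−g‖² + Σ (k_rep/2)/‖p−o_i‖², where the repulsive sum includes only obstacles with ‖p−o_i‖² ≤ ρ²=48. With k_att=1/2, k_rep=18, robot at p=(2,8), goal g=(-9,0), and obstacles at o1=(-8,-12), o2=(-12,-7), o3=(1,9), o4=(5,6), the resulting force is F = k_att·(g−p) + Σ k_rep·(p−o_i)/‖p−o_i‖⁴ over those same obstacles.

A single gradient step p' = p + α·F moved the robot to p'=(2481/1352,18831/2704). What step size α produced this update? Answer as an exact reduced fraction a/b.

F_att = 1/2·(g−p) = 1/2·(-11,-8) = (-5.5000,-4.0000)
o1: d²=500 > ρ²=48 → inactive
o2: d²=421 > ρ²=48 → inactive
o3: d²=2 ≤ ρ²=48; F_rep = 18·(1,-1)/2² = (4.5000,-4.5000)
o4: d²=13 ≤ ρ²=48; F_rep = 18·(-3,2)/13² = (-0.3195,0.2130)
F = F_att + ΣF_rep = (-1.3195,-8.2870)
Δp = p'−p = (-0.1649,-1.0359); α = Δx/Fx = (-223/1352) / (-223/169) = 1/8
check: Δy/Fy = (-2801/2704) / (-2801/338) = 1/8 ✓

α = 1/8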